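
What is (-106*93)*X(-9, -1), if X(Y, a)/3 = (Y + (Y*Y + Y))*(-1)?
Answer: 1863162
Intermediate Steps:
X(Y, a) = -6*Y - 3*Y² (X(Y, a) = 3*((Y + (Y*Y + Y))*(-1)) = 3*((Y + (Y² + Y))*(-1)) = 3*((Y + (Y + Y²))*(-1)) = 3*((Y² + 2*Y)*(-1)) = 3*(-Y² - 2*Y) = -6*Y - 3*Y²)
(-106*93)*X(-9, -1) = (-106*93)*(-3*(-9)*(2 - 9)) = -(-29574)*(-9)*(-7) = -9858*(-189) = 1863162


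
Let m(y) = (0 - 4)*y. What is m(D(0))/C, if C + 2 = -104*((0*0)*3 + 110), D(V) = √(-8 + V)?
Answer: 4*I*√2/5721 ≈ 0.00098879*I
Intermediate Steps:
m(y) = -4*y
C = -11442 (C = -2 - 104*((0*0)*3 + 110) = -2 - 104*(0*3 + 110) = -2 - 104*(0 + 110) = -2 - 104*110 = -2 - 11440 = -11442)
m(D(0))/C = -4*√(-8 + 0)/(-11442) = -8*I*√2*(-1/11442) = 4*I*√2/5721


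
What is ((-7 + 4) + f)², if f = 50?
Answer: 2209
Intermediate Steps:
((-7 + 4) + f)² = ((-7 + 4) + 50)² = (-3 + 50)² = 47² = 2209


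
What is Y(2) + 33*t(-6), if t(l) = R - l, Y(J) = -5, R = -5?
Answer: 28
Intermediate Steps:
t(l) = -5 - l
Y(2) + 33*t(-6) = -5 + 33*(-5 - 1*(-6)) = -5 + 33*(-5 + 6) = -5 + 33*1 = -5 + 33 = 28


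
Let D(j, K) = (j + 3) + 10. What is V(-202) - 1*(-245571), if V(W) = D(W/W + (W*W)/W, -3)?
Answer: 245383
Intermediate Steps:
D(j, K) = 13 + j (D(j, K) = (3 + j) + 10 = 13 + j)
V(W) = 14 + W (V(W) = 13 + (W/W + (W*W)/W) = 13 + (1 + W²/W) = 13 + (1 + W) = 14 + W)
V(-202) - 1*(-245571) = (14 - 202) - 1*(-245571) = -188 + 245571 = 245383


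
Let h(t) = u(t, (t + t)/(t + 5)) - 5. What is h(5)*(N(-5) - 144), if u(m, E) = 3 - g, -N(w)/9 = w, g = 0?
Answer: 198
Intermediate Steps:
N(w) = -9*w
u(m, E) = 3 (u(m, E) = 3 - 1*0 = 3 + 0 = 3)
h(t) = -2 (h(t) = 3 - 5 = -2)
h(5)*(N(-5) - 144) = -2*(-9*(-5) - 144) = -2*(45 - 144) = -2*(-99) = 198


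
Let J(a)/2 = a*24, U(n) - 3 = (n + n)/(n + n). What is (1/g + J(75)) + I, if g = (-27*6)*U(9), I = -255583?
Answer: -163284985/648 ≈ -2.5198e+5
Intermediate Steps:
U(n) = 4 (U(n) = 3 + (n + n)/(n + n) = 3 + (2*n)/((2*n)) = 3 + (2*n)*(1/(2*n)) = 3 + 1 = 4)
g = -648 (g = -27*6*4 = -162*4 = -648)
J(a) = 48*a (J(a) = 2*(a*24) = 2*(24*a) = 48*a)
(1/g + J(75)) + I = (1/(-648) + 48*75) - 255583 = (-1/648 + 3600) - 255583 = 2332799/648 - 255583 = -163284985/648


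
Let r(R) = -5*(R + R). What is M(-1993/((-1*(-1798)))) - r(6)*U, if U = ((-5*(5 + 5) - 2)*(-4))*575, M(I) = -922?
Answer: 7175078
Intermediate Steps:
r(R) = -10*R
U = 119600 (U = ((-5*10 - 2)*(-4))*575 = ((-50 - 2)*(-4))*575 = -52*(-4)*575 = 208*575 = 119600)
M(-1993/((-1*(-1798)))) - r(6)*U = -922 - (-10*6)*119600 = -922 - (-60)*119600 = -922 - 1*(-7176000) = -922 + 7176000 = 7175078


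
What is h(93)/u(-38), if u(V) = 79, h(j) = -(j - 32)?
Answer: -61/79 ≈ -0.77215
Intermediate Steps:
h(j) = 32 - j (h(j) = -(-32 + j) = 32 - j)
h(93)/u(-38) = (32 - 1*93)/79 = (32 - 93)*(1/79) = -61*1/79 = -61/79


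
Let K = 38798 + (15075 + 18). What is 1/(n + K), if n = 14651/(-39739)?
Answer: 811/43705302 ≈ 1.8556e-5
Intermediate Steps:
n = -299/811 (n = 14651*(-1/39739) = -299/811 ≈ -0.36868)
K = 53891 (K = 38798 + 15093 = 53891)
1/(n + K) = 1/(-299/811 + 53891) = 1/(43705302/811) = 811/43705302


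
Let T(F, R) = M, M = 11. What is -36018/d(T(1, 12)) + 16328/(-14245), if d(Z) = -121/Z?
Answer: 46626982/14245 ≈ 3273.2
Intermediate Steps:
T(F, R) = 11
-36018/d(T(1, 12)) + 16328/(-14245) = -36018/((-121/11)) + 16328/(-14245) = -36018/((-121*1/11)) + 16328*(-1/14245) = -36018/(-11) - 16328/14245 = -36018*(-1/11) - 16328/14245 = 36018/11 - 16328/14245 = 46626982/14245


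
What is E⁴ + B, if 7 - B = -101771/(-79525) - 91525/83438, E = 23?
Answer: 1856904151100527/6635406950 ≈ 2.7985e+5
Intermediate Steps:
B = 45234805577/6635406950 (B = 7 - (-101771/(-79525) - 91525/83438) = 7 - (-101771*(-1/79525) - 91525*1/83438) = 7 - (101771/79525 - 91525/83438) = 7 - 1*1213043073/6635406950 = 7 - 1213043073/6635406950 = 45234805577/6635406950 ≈ 6.8172)
E⁴ + B = 23⁴ + 45234805577/6635406950 = 279841 + 45234805577/6635406950 = 1856904151100527/6635406950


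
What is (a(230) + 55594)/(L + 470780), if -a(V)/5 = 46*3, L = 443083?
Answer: 54904/913863 ≈ 0.060079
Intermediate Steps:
a(V) = -690 (a(V) = -230*3 = -5*138 = -690)
(a(230) + 55594)/(L + 470780) = (-690 + 55594)/(443083 + 470780) = 54904/913863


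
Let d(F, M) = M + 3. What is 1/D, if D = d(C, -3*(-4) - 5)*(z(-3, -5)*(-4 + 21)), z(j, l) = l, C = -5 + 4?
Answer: -1/850 ≈ -0.0011765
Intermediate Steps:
C = -1
d(F, M) = 3 + M
D = -850 (D = (3 + (-3*(-4) - 5))*(-5*(-4 + 21)) = (3 + (12 - 5))*(-5*17) = (3 + 7)*(-85) = 10*(-85) = -850)
1/D = 1/(-850) = -1/850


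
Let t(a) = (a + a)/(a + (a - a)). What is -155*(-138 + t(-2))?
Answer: 21080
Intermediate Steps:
t(a) = 2 (t(a) = (2*a)/(a + 0) = (2*a)/a = 2)
-155*(-138 + t(-2)) = -155*(-138 + 2) = -155*(-136) = 21080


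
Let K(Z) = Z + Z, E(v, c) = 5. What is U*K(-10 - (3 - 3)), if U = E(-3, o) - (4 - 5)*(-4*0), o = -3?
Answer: -100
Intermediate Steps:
U = 5 (U = 5 - (4 - 5)*(-4*0) = 5 - (-1)*0 = 5 - 1*0 = 5 + 0 = 5)
K(Z) = 2*Z
U*K(-10 - (3 - 3)) = 5*(2*(-10 - (3 - 3))) = 5*(2*(-10 - 1*0)) = 5*(2*(-10 + 0)) = 5*(2*(-10)) = 5*(-20) = -100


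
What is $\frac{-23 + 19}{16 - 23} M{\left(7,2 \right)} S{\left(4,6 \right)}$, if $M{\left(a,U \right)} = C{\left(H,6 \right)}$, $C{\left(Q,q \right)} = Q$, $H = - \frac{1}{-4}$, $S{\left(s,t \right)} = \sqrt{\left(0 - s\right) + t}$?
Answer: $\frac{\sqrt{2}}{7} \approx 0.20203$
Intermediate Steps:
$S{\left(s,t \right)} = \sqrt{t - s}$ ($S{\left(s,t \right)} = \sqrt{- s + t} = \sqrt{t - s}$)
$H = \frac{1}{4}$ ($H = \left(-1\right) \left(- \frac{1}{4}\right) = \frac{1}{4} \approx 0.25$)
$M{\left(a,U \right)} = \frac{1}{4}$
$\frac{-23 + 19}{16 - 23} M{\left(7,2 \right)} S{\left(4,6 \right)} = \frac{-23 + 19}{16 - 23} \cdot \frac{1}{4} \sqrt{6 - 4} = - \frac{4}{-7} \cdot \frac{1}{4} \sqrt{6 - 4} = \left(-4\right) \left(- \frac{1}{7}\right) \frac{1}{4} \sqrt{2} = \frac{4}{7} \cdot \frac{1}{4} \sqrt{2} = \frac{\sqrt{2}}{7}$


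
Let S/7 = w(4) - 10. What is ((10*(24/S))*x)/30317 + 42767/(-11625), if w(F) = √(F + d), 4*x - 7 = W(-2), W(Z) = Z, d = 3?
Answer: -9076344973/2467045875 - 100*√7/6578789 ≈ -3.6791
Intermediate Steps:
x = 5/4 (x = 7/4 + (¼)*(-2) = 7/4 - ½ = 5/4 ≈ 1.2500)
w(F) = √(3 + F) (w(F) = √(F + 3) = √(3 + F))
S = -70 + 7*√7 (S = 7*(√(3 + 4) - 10) = 7*(√7 - 10) = 7*(-10 + √7) = -70 + 7*√7 ≈ -51.480)
((10*(24/S))*x)/30317 + 42767/(-11625) = ((10*(24/(-70 + 7*√7)))*(5/4))/30317 + 42767/(-11625) = ((240/(-70 + 7*√7))*(5/4))*(1/30317) + 42767*(-1/11625) = (300/(-70 + 7*√7))*(1/30317) - 42767/11625 = 300/(30317*(-70 + 7*√7)) - 42767/11625 = -42767/11625 + 300/(30317*(-70 + 7*√7))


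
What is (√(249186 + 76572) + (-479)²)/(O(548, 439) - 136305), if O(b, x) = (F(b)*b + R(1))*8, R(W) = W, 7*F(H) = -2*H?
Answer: -1606087/5758943 - 7*√325758/5758943 ≈ -0.27958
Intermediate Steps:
F(H) = -2*H/7 (F(H) = (-2*H)/7 = -2*H/7)
O(b, x) = 8 - 16*b²/7 (O(b, x) = ((-2*b/7)*b + 1)*8 = (-2*b²/7 + 1)*8 = (1 - 2*b²/7)*8 = 8 - 16*b²/7)
(√(249186 + 76572) + (-479)²)/(O(548, 439) - 136305) = (√(249186 + 76572) + (-479)²)/((8 - 16/7*548²) - 136305) = (√325758 + 229441)/((8 - 16/7*300304) - 136305) = (229441 + √325758)/((8 - 4804864/7) - 136305) = (229441 + √325758)/(-4804808/7 - 136305) = (229441 + √325758)/(-5758943/7) = (229441 + √325758)*(-7/5758943) = -1606087/5758943 - 7*√325758/5758943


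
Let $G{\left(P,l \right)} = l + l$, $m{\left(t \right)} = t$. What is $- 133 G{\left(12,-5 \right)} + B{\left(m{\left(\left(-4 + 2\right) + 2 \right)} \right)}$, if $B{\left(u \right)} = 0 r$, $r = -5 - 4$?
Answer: $1330$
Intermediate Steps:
$r = -9$ ($r = -5 - 4 = -9$)
$G{\left(P,l \right)} = 2 l$
$B{\left(u \right)} = 0$ ($B{\left(u \right)} = 0 \left(-9\right) = 0$)
$- 133 G{\left(12,-5 \right)} + B{\left(m{\left(\left(-4 + 2\right) + 2 \right)} \right)} = - 133 \cdot 2 \left(-5\right) + 0 = \left(-133\right) \left(-10\right) + 0 = 1330 + 0 = 1330$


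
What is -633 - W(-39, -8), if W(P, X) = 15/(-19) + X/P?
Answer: -468620/741 ≈ -632.42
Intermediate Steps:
W(P, X) = -15/19 + X/P (W(P, X) = 15*(-1/19) + X/P = -15/19 + X/P)
-633 - W(-39, -8) = -633 - (-15/19 - 8/(-39)) = -633 - (-15/19 - 8*(-1/39)) = -633 - (-15/19 + 8/39) = -633 - 1*(-433/741) = -633 + 433/741 = -468620/741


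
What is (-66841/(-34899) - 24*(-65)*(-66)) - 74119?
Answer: -6179813180/34899 ≈ -1.7708e+5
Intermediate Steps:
(-66841/(-34899) - 24*(-65)*(-66)) - 74119 = (-66841*(-1/34899) + 1560*(-66)) - 74119 = (66841/34899 - 102960) - 74119 = -3593134199/34899 - 74119 = -6179813180/34899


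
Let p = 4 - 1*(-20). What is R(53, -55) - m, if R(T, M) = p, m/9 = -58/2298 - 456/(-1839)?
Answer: 5164083/234779 ≈ 21.996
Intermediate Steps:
m = 470613/234779 (m = 9*(-58/2298 - 456/(-1839)) = 9*(-58*1/2298 - 456*(-1/1839)) = 9*(-29/1149 + 152/613) = 9*(156871/704337) = 470613/234779 ≈ 2.0045)
p = 24 (p = 4 + 20 = 24)
R(T, M) = 24
R(53, -55) - m = 24 - 1*470613/234779 = 24 - 470613/234779 = 5164083/234779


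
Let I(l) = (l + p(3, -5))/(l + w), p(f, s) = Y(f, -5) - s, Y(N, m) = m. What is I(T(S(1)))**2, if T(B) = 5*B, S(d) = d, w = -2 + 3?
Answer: 25/36 ≈ 0.69444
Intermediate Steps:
w = 1
p(f, s) = -5 - s
I(l) = l/(1 + l) (I(l) = (l + (-5 - 1*(-5)))/(l + 1) = (l + (-5 + 5))/(1 + l) = (l + 0)/(1 + l) = l/(1 + l))
I(T(S(1)))**2 = ((5*1)/(1 + 5*1))**2 = (5/(1 + 5))**2 = (5/6)**2 = 25/36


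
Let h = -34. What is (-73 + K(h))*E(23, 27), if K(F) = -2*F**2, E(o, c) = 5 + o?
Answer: -66780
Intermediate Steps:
(-73 + K(h))*E(23, 27) = (-73 - 2*(-34)**2)*(5 + 23) = (-73 - 2*1156)*28 = (-73 - 2312)*28 = -2385*28 = -66780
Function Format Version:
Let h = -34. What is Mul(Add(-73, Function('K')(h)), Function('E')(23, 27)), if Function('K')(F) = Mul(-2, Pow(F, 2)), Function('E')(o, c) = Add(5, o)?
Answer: -66780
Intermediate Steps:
Mul(Add(-73, Function('K')(h)), Function('E')(23, 27)) = Mul(Add(-73, Mul(-2, Pow(-34, 2))), Add(5, 23)) = Mul(Add(-73, Mul(-2, 1156)), 28) = Mul(Add(-73, -2312), 28) = Mul(-2385, 28) = -66780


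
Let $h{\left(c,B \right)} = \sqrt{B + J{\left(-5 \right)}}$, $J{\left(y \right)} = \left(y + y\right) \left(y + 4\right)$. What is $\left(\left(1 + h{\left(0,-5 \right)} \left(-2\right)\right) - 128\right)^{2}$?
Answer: $16149 + 508 \sqrt{5} \approx 17285.0$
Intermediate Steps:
$J{\left(y \right)} = 2 y \left(4 + y\right)$
$h{\left(c,B \right)} = \sqrt{10 + B}$ ($h{\left(c,B \right)} = \sqrt{B + 2 \left(-5\right) \left(4 - 5\right)} = \sqrt{B + 2 \left(-5\right) \left(-1\right)} = \sqrt{B + 10} = \sqrt{10 + B}$)
$\left(\left(1 + h{\left(0,-5 \right)} \left(-2\right)\right) - 128\right)^{2} = \left(\left(1 + \sqrt{10 - 5} \left(-2\right)\right) - 128\right)^{2} = \left(\left(1 + \sqrt{5} \left(-2\right)\right) - 128\right)^{2} = \left(\left(1 - 2 \sqrt{5}\right) - 128\right)^{2} = \left(-127 - 2 \sqrt{5}\right)^{2}$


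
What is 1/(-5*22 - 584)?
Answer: -1/694 ≈ -0.0014409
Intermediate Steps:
1/(-5*22 - 584) = 1/(-110 - 584) = 1/(-694) = -1/694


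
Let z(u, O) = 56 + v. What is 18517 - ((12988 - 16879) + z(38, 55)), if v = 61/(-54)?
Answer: 1207069/54 ≈ 22353.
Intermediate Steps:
v = -61/54 (v = 61*(-1/54) = -61/54 ≈ -1.1296)
z(u, O) = 2963/54 (z(u, O) = 56 - 61/54 = 2963/54)
18517 - ((12988 - 16879) + z(38, 55)) = 18517 - ((12988 - 16879) + 2963/54) = 18517 - (-3891 + 2963/54) = 18517 - 1*(-207151/54) = 18517 + 207151/54 = 1207069/54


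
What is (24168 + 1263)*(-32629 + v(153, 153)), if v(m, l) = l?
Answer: -825897156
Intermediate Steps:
(24168 + 1263)*(-32629 + v(153, 153)) = (24168 + 1263)*(-32629 + 153) = 25431*(-32476) = -825897156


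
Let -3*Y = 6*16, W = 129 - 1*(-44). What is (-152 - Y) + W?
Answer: 53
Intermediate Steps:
W = 173 (W = 129 + 44 = 173)
Y = -32 (Y = -2*16 = -⅓*96 = -32)
(-152 - Y) + W = (-152 - 1*(-32)) + 173 = (-152 + 32) + 173 = -120 + 173 = 53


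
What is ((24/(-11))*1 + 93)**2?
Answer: 998001/121 ≈ 8247.9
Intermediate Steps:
((24/(-11))*1 + 93)**2 = ((24*(-1/11))*1 + 93)**2 = (-24/11*1 + 93)**2 = (-24/11 + 93)**2 = (999/11)**2 = 998001/121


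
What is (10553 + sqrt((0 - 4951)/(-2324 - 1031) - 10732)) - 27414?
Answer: -16861 + 3*I*sqrt(13420338855)/3355 ≈ -16861.0 + 103.59*I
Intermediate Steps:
(10553 + sqrt((0 - 4951)/(-2324 - 1031) - 10732)) - 27414 = (10553 + sqrt(-4951/(-3355) - 10732)) - 27414 = (10553 + sqrt(-4951*(-1/3355) - 10732)) - 27414 = (10553 + sqrt(4951/3355 - 10732)) - 27414 = (10553 + sqrt(-36000909/3355)) - 27414 = (10553 + 3*I*sqrt(13420338855)/3355) - 27414 = -16861 + 3*I*sqrt(13420338855)/3355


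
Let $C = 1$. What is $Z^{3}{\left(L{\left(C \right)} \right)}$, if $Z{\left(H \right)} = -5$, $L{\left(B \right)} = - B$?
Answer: $-125$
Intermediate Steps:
$Z^{3}{\left(L{\left(C \right)} \right)} = \left(-5\right)^{3} = -125$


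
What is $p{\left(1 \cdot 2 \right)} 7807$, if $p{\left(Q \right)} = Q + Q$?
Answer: $31228$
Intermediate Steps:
$p{\left(Q \right)} = 2 Q$
$p{\left(1 \cdot 2 \right)} 7807 = 2 \cdot 1 \cdot 2 \cdot 7807 = 2 \cdot 2 \cdot 7807 = 4 \cdot 7807 = 31228$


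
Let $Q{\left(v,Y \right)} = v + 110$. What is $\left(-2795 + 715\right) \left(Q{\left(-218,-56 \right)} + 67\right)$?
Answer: $85280$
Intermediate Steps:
$Q{\left(v,Y \right)} = 110 + v$
$\left(-2795 + 715\right) \left(Q{\left(-218,-56 \right)} + 67\right) = \left(-2795 + 715\right) \left(\left(110 - 218\right) + 67\right) = - 2080 \left(-108 + 67\right) = \left(-2080\right) \left(-41\right) = 85280$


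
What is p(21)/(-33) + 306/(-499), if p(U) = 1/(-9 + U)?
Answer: -121675/197604 ≈ -0.61575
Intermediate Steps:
p(21)/(-33) + 306/(-499) = 1/((-9 + 21)*(-33)) + 306/(-499) = -1/33/12 + 306*(-1/499) = (1/12)*(-1/33) - 306/499 = -1/396 - 306/499 = -121675/197604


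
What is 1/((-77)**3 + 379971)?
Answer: -1/76562 ≈ -1.3061e-5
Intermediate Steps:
1/((-77)**3 + 379971) = 1/(-456533 + 379971) = 1/(-76562) = -1/76562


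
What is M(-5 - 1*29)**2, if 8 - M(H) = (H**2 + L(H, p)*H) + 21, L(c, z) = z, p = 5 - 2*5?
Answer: 1792921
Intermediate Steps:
p = -5 (p = 5 - 10 = -5)
M(H) = -13 - H**2 + 5*H (M(H) = 8 - ((H**2 - 5*H) + 21) = 8 - (21 + H**2 - 5*H) = 8 + (-21 - H**2 + 5*H) = -13 - H**2 + 5*H)
M(-5 - 1*29)**2 = (-13 - (-5 - 1*29)**2 + 5*(-5 - 1*29))**2 = (-13 - (-5 - 29)**2 + 5*(-5 - 29))**2 = (-13 - 1*(-34)**2 + 5*(-34))**2 = (-13 - 1*1156 - 170)**2 = (-13 - 1156 - 170)**2 = (-1339)**2 = 1792921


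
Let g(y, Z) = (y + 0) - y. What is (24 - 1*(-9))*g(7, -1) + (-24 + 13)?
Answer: -11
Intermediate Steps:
g(y, Z) = 0 (g(y, Z) = y - y = 0)
(24 - 1*(-9))*g(7, -1) + (-24 + 13) = (24 - 1*(-9))*0 + (-24 + 13) = (24 + 9)*0 - 11 = 33*0 - 11 = 0 - 11 = -11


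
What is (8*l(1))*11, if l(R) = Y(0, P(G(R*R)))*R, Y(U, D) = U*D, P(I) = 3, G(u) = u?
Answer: 0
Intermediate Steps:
Y(U, D) = D*U
l(R) = 0 (l(R) = (3*0)*R = 0*R = 0)
(8*l(1))*11 = (8*0)*11 = 0*11 = 0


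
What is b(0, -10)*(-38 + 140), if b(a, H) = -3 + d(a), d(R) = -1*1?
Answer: -408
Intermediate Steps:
d(R) = -1
b(a, H) = -4 (b(a, H) = -3 - 1 = -4)
b(0, -10)*(-38 + 140) = -4*(-38 + 140) = -4*102 = -408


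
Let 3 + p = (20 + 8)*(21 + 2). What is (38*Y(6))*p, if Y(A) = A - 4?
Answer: 48716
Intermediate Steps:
Y(A) = -4 + A
p = 641 (p = -3 + (20 + 8)*(21 + 2) = -3 + 28*23 = -3 + 644 = 641)
(38*Y(6))*p = (38*(-4 + 6))*641 = (38*2)*641 = 76*641 = 48716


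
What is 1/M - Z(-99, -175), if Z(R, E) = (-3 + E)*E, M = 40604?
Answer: -1264814599/40604 ≈ -31150.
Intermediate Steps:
Z(R, E) = E*(-3 + E)
1/M - Z(-99, -175) = 1/40604 - (-175)*(-3 - 175) = 1/40604 - (-175)*(-178) = 1/40604 - 1*31150 = 1/40604 - 31150 = -1264814599/40604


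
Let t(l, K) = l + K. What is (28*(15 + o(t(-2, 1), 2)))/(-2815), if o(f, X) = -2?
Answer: -364/2815 ≈ -0.12931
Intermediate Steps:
t(l, K) = K + l
(28*(15 + o(t(-2, 1), 2)))/(-2815) = (28*(15 - 2))/(-2815) = (28*13)*(-1/2815) = 364*(-1/2815) = -364/2815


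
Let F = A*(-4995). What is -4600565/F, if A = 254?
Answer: 920113/253746 ≈ 3.6261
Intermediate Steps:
F = -1268730 (F = 254*(-4995) = -1268730)
-4600565/F = -4600565/(-1268730) = -4600565*(-1/1268730) = 920113/253746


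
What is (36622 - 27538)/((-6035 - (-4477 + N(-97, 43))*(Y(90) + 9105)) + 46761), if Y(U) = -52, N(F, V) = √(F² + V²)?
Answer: 368547027588/1645083939238327 + 82237452*√11258/1645083939238327 ≈ 0.00022933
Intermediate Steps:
(36622 - 27538)/((-6035 - (-4477 + N(-97, 43))*(Y(90) + 9105)) + 46761) = (36622 - 27538)/((-6035 - (-4477 + √((-97)² + 43²))*(-52 + 9105)) + 46761) = 9084/((-6035 - (-4477 + √(9409 + 1849))*9053) + 46761) = 9084/((-6035 - (-4477 + √11258)*9053) + 46761) = 9084/((-6035 - (-40530281 + 9053*√11258)) + 46761) = 9084/((-6035 + (40530281 - 9053*√11258)) + 46761) = 9084/((40524246 - 9053*√11258) + 46761) = 9084/(40571007 - 9053*√11258)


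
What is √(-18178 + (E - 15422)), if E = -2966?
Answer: I*√36566 ≈ 191.22*I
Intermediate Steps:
√(-18178 + (E - 15422)) = √(-18178 + (-2966 - 15422)) = √(-18178 - 18388) = √(-36566) = I*√36566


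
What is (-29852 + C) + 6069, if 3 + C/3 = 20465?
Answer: 37603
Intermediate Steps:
C = 61386 (C = -9 + 3*20465 = -9 + 61395 = 61386)
(-29852 + C) + 6069 = (-29852 + 61386) + 6069 = 31534 + 6069 = 37603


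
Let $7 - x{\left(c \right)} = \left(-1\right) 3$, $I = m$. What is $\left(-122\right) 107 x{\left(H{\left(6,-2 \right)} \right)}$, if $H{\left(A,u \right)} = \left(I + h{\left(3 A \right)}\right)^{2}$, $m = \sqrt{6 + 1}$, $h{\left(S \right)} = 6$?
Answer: $-130540$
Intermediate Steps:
$m = \sqrt{7} \approx 2.6458$
$I = \sqrt{7} \approx 2.6458$
$H{\left(A,u \right)} = \left(6 + \sqrt{7}\right)^{2}$ ($H{\left(A,u \right)} = \left(\sqrt{7} + 6\right)^{2} = \left(6 + \sqrt{7}\right)^{2}$)
$x{\left(c \right)} = 10$ ($x{\left(c \right)} = 7 - \left(-1\right) 3 = 7 - -3 = 7 + 3 = 10$)
$\left(-122\right) 107 x{\left(H{\left(6,-2 \right)} \right)} = \left(-122\right) 107 \cdot 10 = \left(-13054\right) 10 = -130540$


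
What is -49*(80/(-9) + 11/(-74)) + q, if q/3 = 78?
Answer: 450775/666 ≈ 676.84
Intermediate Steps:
q = 234 (q = 3*78 = 234)
-49*(80/(-9) + 11/(-74)) + q = -49*(80/(-9) + 11/(-74)) + 234 = -49*(80*(-1/9) + 11*(-1/74)) + 234 = -49*(-80/9 - 11/74) + 234 = -49*(-6019/666) + 234 = 294931/666 + 234 = 450775/666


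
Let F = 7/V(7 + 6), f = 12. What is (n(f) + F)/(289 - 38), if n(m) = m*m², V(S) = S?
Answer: 22471/3263 ≈ 6.8866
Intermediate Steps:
n(m) = m³
F = 7/13 (F = 7/(7 + 6) = 7/13 ≈ 0.53846)
(n(f) + F)/(289 - 38) = (12³ + 7/13)/(289 - 38) = (1728 + 7/13)/251 = (22471/13)*(1/251) = 22471/3263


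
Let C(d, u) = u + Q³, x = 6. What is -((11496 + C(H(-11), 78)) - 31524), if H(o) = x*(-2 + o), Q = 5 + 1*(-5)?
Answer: 19950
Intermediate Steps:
Q = 0 (Q = 5 - 5 = 0)
H(o) = -12 + 6*o (H(o) = 6*(-2 + o) = -12 + 6*o)
C(d, u) = u (C(d, u) = u + 0³ = u + 0 = u)
-((11496 + C(H(-11), 78)) - 31524) = -((11496 + 78) - 31524) = -(11574 - 31524) = -1*(-19950) = 19950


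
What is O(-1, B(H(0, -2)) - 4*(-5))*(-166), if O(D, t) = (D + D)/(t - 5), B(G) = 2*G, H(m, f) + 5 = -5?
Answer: -332/5 ≈ -66.400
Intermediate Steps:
H(m, f) = -10 (H(m, f) = -5 - 5 = -10)
O(D, t) = 2*D/(-5 + t) (O(D, t) = (2*D)/(-5 + t) = 2*D/(-5 + t))
O(-1, B(H(0, -2)) - 4*(-5))*(-166) = (2*(-1)/(-5 + (2*(-10) - 4*(-5))))*(-166) = (2*(-1)/(-5 + (-20 - 1*(-20))))*(-166) = (2*(-1)/(-5 + (-20 + 20)))*(-166) = (2*(-1)/(-5 + 0))*(-166) = (2*(-1)/(-5))*(-166) = (2*(-1)*(-⅕))*(-166) = (⅖)*(-166) = -332/5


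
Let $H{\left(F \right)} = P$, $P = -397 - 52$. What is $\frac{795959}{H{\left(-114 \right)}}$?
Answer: $- \frac{795959}{449} \approx -1772.7$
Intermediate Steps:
$P = -449$
$H{\left(F \right)} = -449$
$\frac{795959}{H{\left(-114 \right)}} = \frac{795959}{-449} = 795959 \left(- \frac{1}{449}\right) = - \frac{795959}{449}$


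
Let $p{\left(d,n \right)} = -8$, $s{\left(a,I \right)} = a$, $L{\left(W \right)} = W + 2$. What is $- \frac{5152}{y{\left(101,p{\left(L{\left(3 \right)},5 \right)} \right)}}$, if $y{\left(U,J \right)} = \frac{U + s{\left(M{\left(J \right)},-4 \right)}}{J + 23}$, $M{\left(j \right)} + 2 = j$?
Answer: $- \frac{11040}{13} \approx -849.23$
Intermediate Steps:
$L{\left(W \right)} = 2 + W$
$M{\left(j \right)} = -2 + j$
$y{\left(U,J \right)} = \frac{-2 + J + U}{23 + J}$ ($y{\left(U,J \right)} = \frac{U + \left(-2 + J\right)}{J + 23} = \frac{-2 + J + U}{23 + J}$)
$- \frac{5152}{y{\left(101,p{\left(L{\left(3 \right)},5 \right)} \right)}} = - \frac{5152}{\frac{1}{23 - 8} \left(-2 - 8 + 101\right)} = - \frac{5152}{\frac{1}{15} \cdot 91} = - \frac{5152}{\frac{91}{15}} = \left(-5152\right) \frac{15}{91} = - \frac{11040}{13}$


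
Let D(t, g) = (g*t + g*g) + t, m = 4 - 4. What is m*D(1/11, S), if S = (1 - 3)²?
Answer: 0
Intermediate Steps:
m = 0
S = 4 (S = (-2)² = 4)
D(t, g) = t + g² + g*t (D(t, g) = (g*t + g²) + t = (g² + g*t) + t = t + g² + g*t)
m*D(1/11, S) = 0*(1/11 + 4² + 4/11) = 0*(1/11 + 16 + 4*(1/11)) = 0*(1/11 + 16 + 4/11) = 0*(181/11) = 0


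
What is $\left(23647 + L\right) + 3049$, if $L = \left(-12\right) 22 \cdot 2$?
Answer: $26168$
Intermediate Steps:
$L = -528$ ($L = \left(-264\right) 2 = -528$)
$\left(23647 + L\right) + 3049 = \left(23647 - 528\right) + 3049 = 23119 + 3049 = 26168$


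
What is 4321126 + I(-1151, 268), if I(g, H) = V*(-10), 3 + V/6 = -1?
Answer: 4321366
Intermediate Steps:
V = -24 (V = -18 + 6*(-1) = -18 - 6 = -24)
I(g, H) = 240 (I(g, H) = -24*(-10) = 240)
4321126 + I(-1151, 268) = 4321126 + 240 = 4321366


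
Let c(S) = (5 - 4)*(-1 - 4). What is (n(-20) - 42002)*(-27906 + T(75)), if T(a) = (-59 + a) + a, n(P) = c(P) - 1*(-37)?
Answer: 1167395550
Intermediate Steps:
c(S) = -5 (c(S) = 1*(-5) = -5)
n(P) = 32 (n(P) = -5 - 1*(-37) = -5 + 37 = 32)
T(a) = -59 + 2*a
(n(-20) - 42002)*(-27906 + T(75)) = (32 - 42002)*(-27906 + (-59 + 2*75)) = -41970*(-27906 + (-59 + 150)) = -41970*(-27906 + 91) = -41970*(-27815) = 1167395550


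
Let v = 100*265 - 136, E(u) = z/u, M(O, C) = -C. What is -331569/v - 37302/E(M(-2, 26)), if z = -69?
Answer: -2843561821/202124 ≈ -14068.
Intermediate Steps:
E(u) = -69/u
v = 26364 (v = 26500 - 136 = 26364)
-331569/v - 37302/E(M(-2, 26)) = -331569/26364 - 37302/((-69/((-1*26)))) = -331569*1/26364 - 37302/((-69/(-26))) = -110523/8788 - 37302/((-69*(-1/26))) = -110523/8788 - 37302/69/26 = -110523/8788 - 37302*26/69 = -110523/8788 - 323284/23 = -2843561821/202124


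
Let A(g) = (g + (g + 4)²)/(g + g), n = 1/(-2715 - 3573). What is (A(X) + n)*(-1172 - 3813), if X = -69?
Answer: 7237407445/48208 ≈ 1.5013e+5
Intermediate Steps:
n = -1/6288 (n = 1/(-6288) = -1/6288 ≈ -0.00015903)
A(g) = (g + (4 + g)²)/(2*g) (A(g) = (g + (4 + g)²)/((2*g)) = (g + (4 + g)²)*(1/(2*g)) = (g + (4 + g)²)/(2*g))
(A(X) + n)*(-1172 - 3813) = ((½)*(-69 + (4 - 69)²)/(-69) - 1/6288)*(-1172 - 3813) = ((½)*(-1/69)*(-69 + (-65)²) - 1/6288)*(-4985) = ((½)*(-1/69)*(-69 + 4225) - 1/6288)*(-4985) = ((½)*(-1/69)*4156 - 1/6288)*(-4985) = (-2078/69 - 1/6288)*(-4985) = -1451837/48208*(-4985) = 7237407445/48208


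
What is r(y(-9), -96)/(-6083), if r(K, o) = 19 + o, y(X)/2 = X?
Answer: 1/79 ≈ 0.012658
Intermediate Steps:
y(X) = 2*X
r(y(-9), -96)/(-6083) = (19 - 96)/(-6083) = -77*(-1/6083) = 1/79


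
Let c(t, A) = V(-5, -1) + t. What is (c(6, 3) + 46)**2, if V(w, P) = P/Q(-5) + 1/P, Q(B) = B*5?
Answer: 1628176/625 ≈ 2605.1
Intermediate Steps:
Q(B) = 5*B
V(w, P) = 1/P - P/25 (V(w, P) = P/((5*(-5))) + 1/P = P/(-25) + 1/P = P*(-1/25) + 1/P = -P/25 + 1/P = 1/P - P/25)
c(t, A) = -24/25 + t (c(t, A) = (1/(-1) - 1/25*(-1)) + t = (-1 + 1/25) + t = -24/25 + t)
(c(6, 3) + 46)**2 = ((-24/25 + 6) + 46)**2 = (126/25 + 46)**2 = (1276/25)**2 = 1628176/625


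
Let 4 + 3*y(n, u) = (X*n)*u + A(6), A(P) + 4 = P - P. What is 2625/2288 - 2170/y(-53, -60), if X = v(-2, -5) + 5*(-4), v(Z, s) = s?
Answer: 390915/318032 ≈ 1.2292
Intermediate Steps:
X = -25 (X = -5 + 5*(-4) = -5 - 20 = -25)
A(P) = -4 (A(P) = -4 + (P - P) = -4 + 0 = -4)
y(n, u) = -8/3 - 25*n*u/3 (y(n, u) = -4/3 + ((-25*n)*u - 4)/3 = -4/3 + (-25*n*u - 4)/3 = -4/3 + (-4 - 25*n*u)/3 = -4/3 + (-4/3 - 25*n*u/3) = -8/3 - 25*n*u/3)
2625/2288 - 2170/y(-53, -60) = 2625/2288 - 2170/(-8/3 - 25/3*(-53)*(-60)) = 2625*(1/2288) - 2170/(-8/3 - 26500) = 2625/2288 - 2170/(-79508/3) = 2625/2288 - 2170*(-3/79508) = 2625/2288 + 3255/39754 = 390915/318032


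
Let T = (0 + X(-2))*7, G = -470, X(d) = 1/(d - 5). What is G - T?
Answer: -469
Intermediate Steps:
X(d) = 1/(-5 + d)
T = -1 (T = (0 + 1/(-5 - 2))*7 = (0 + 1/(-7))*7 = (0 - ⅐)*7 = -⅐*7 = -1)
G - T = -470 - 1*(-1) = -470 + 1 = -469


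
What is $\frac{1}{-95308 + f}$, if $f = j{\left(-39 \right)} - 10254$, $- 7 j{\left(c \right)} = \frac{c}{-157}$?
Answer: $- \frac{1099}{116012677} \approx -9.4731 \cdot 10^{-6}$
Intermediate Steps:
$j{\left(c \right)} = \frac{c}{1099}$ ($j{\left(c \right)} = - \frac{c \frac{1}{-157}}{7} = - \frac{c \left(- \frac{1}{157}\right)}{7} = - \frac{\left(- \frac{1}{157}\right) c}{7} = \frac{c}{1099}$)
$f = - \frac{11269185}{1099}$ ($f = \frac{1}{1099} \left(-39\right) - 10254 = - \frac{39}{1099} - 10254 = - \frac{11269185}{1099} \approx -10254.0$)
$\frac{1}{-95308 + f} = \frac{1}{-95308 - \frac{11269185}{1099}} = \frac{1}{- \frac{116012677}{1099}} = - \frac{1099}{116012677}$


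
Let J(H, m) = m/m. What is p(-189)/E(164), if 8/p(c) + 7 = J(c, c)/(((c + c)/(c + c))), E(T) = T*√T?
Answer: -√41/10086 ≈ -0.00063485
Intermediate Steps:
J(H, m) = 1
E(T) = T^(3/2)
p(c) = -4/3 (p(c) = 8/(-7 + 1/((c + c)/(c + c))) = 8/(-7 + 1/((2*c)/((2*c)))) = 8/(-7 + 1/((2*c)*(1/(2*c)))) = 8/(-7 + 1/1) = 8/(-7 + 1*1) = 8/(-7 + 1) = 8/(-6) = 8*(-⅙) = -4/3)
p(-189)/E(164) = -4*√41/13448/3 = -√41/10086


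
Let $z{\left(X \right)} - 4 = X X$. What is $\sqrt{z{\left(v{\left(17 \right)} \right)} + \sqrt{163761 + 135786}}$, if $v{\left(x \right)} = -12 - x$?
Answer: $\sqrt{845 + 3 \sqrt{33283}} \approx 37.314$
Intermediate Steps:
$z{\left(X \right)} = 4 + X^{2}$ ($z{\left(X \right)} = 4 + X X = 4 + X^{2}$)
$\sqrt{z{\left(v{\left(17 \right)} \right)} + \sqrt{163761 + 135786}} = \sqrt{\left(4 + \left(-12 - 17\right)^{2}\right) + \sqrt{163761 + 135786}} = \sqrt{\left(4 + \left(-12 - 17\right)^{2}\right) + \sqrt{299547}} = \sqrt{\left(4 + \left(-29\right)^{2}\right) + 3 \sqrt{33283}} = \sqrt{\left(4 + 841\right) + 3 \sqrt{33283}} = \sqrt{845 + 3 \sqrt{33283}}$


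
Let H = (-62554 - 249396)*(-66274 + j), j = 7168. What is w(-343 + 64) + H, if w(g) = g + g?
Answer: 18438116142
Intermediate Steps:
w(g) = 2*g
H = 18438116700 (H = (-62554 - 249396)*(-66274 + 7168) = -311950*(-59106) = 18438116700)
w(-343 + 64) + H = 2*(-343 + 64) + 18438116700 = 2*(-279) + 18438116700 = -558 + 18438116700 = 18438116142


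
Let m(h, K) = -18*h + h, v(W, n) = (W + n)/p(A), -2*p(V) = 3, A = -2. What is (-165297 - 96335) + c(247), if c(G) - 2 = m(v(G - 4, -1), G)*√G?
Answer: -261630 + 8228*√247/3 ≈ -2.1853e+5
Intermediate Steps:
p(V) = -3/2 (p(V) = -½*3 = -3/2)
v(W, n) = -2*W/3 - 2*n/3 (v(W, n) = (W + n)/(-3/2) = (W + n)*(-⅔) = -2*W/3 - 2*n/3)
m(h, K) = -17*h
c(G) = 2 + √G*(-170/3 + 34*G/3) (c(G) = 2 + (-17*(-2*(G - 4)/3 - ⅔*(-1)))*√G = 2 + (-17*(-2*(-4 + G)/3 + ⅔))*√G = 2 + (-17*((8/3 - 2*G/3) + ⅔))*√G = 2 + (-17*(10/3 - 2*G/3))*√G = 2 + (-170/3 + 34*G/3)*√G = 2 + √G*(-170/3 + 34*G/3))
(-165297 - 96335) + c(247) = (-165297 - 96335) + (2 + 34*√247*(-5 + 247)/3) = -261632 + (2 + (34/3)*√247*242) = -261632 + (2 + 8228*√247/3) = -261630 + 8228*√247/3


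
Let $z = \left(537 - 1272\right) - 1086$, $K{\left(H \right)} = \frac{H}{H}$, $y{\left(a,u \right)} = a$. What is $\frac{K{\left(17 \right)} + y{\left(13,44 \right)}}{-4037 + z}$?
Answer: $- \frac{7}{2929} \approx -0.0023899$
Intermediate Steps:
$K{\left(H \right)} = 1$
$z = -1821$ ($z = -735 - 1086 = -1821$)
$\frac{K{\left(17 \right)} + y{\left(13,44 \right)}}{-4037 + z} = \frac{1 + 13}{-4037 - 1821} = \frac{14}{-5858} = 14 \left(- \frac{1}{5858}\right) = - \frac{7}{2929}$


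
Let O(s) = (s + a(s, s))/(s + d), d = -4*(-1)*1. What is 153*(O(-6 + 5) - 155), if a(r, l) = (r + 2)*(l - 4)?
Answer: -24021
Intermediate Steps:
a(r, l) = (-4 + l)*(2 + r) (a(r, l) = (2 + r)*(-4 + l) = (-4 + l)*(2 + r))
d = 4 (d = 4*1 = 4)
O(s) = (-8 + s² - s)/(4 + s) (O(s) = (s + (-8 - 4*s + 2*s + s*s))/(s + 4) = (s + (-8 - 4*s + 2*s + s²))/(4 + s) = (s + (-8 + s² - 2*s))/(4 + s) = (-8 + s² - s)/(4 + s))
153*(O(-6 + 5) - 155) = 153*((-8 + (-6 + 5)² - (-6 + 5))/(4 + (-6 + 5)) - 155) = 153*((-8 + (-1)² - 1*(-1))/(4 - 1) - 155) = 153*((-8 + 1 + 1)/3 - 155) = 153*((⅓)*(-6) - 155) = 153*(-2 - 155) = 153*(-157) = -24021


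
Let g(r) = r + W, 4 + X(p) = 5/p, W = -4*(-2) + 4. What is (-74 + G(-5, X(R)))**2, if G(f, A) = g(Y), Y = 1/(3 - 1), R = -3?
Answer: 15129/4 ≈ 3782.3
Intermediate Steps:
Y = 1/2 ≈ 0.50000
W = 12 (W = 8 + 4 = 12)
X(p) = -4 + 5/p
g(r) = 12 + r (g(r) = r + 12 = 12 + r)
G(f, A) = 25/2 (G(f, A) = 12 + 1/2 = 25/2)
(-74 + G(-5, X(R)))**2 = (-74 + 25/2)**2 = (-123/2)**2 = 15129/4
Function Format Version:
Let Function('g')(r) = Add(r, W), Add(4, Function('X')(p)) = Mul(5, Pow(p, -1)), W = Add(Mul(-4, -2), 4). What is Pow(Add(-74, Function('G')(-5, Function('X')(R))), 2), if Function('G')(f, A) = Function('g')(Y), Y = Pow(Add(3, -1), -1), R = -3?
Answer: Rational(15129, 4) ≈ 3782.3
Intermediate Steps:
Y = Rational(1, 2) (Y = Pow(2, -1) = Rational(1, 2) ≈ 0.50000)
W = 12 (W = Add(8, 4) = 12)
Function('X')(p) = Add(-4, Mul(5, Pow(p, -1)))
Function('g')(r) = Add(12, r) (Function('g')(r) = Add(r, 12) = Add(12, r))
Function('G')(f, A) = Rational(25, 2) (Function('G')(f, A) = Add(12, Rational(1, 2)) = Rational(25, 2))
Pow(Add(-74, Function('G')(-5, Function('X')(R))), 2) = Pow(Add(-74, Rational(25, 2)), 2) = Pow(Rational(-123, 2), 2) = Rational(15129, 4)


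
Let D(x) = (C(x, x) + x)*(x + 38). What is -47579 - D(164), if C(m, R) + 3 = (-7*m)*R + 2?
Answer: 37950439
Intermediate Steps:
C(m, R) = -1 - 7*R*m (C(m, R) = -3 + ((-7*m)*R + 2) = -3 + (-7*R*m + 2) = -3 + (2 - 7*R*m) = -1 - 7*R*m)
D(x) = (38 + x)*(-1 + x - 7*x**2) (D(x) = ((-1 - 7*x*x) + x)*(x + 38) = ((-1 - 7*x**2) + x)*(38 + x) = (-1 + x - 7*x**2)*(38 + x) = (38 + x)*(-1 + x - 7*x**2))
-47579 - D(164) = -47579 - (-38 - 265*164**2 - 7*164**3 + 37*164) = -47579 - (-38 - 265*26896 - 7*4410944 + 6068) = -47579 - (-38 - 7127440 - 30876608 + 6068) = -47579 - 1*(-37998018) = -47579 + 37998018 = 37950439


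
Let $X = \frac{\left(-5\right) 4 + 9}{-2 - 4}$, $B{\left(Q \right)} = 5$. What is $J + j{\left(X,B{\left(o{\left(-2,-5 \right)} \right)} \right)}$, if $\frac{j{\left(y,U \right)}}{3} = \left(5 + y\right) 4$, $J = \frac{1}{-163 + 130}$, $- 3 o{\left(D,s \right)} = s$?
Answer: $\frac{2705}{33} \approx 81.97$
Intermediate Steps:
$o{\left(D,s \right)} = - \frac{s}{3}$
$X = \frac{11}{6}$ ($X = \frac{-20 + 9}{-6} = \left(-11\right) \left(- \frac{1}{6}\right) = \frac{11}{6} \approx 1.8333$)
$J = - \frac{1}{33}$ ($J = \frac{1}{-33} = - \frac{1}{33} \approx -0.030303$)
$j{\left(y,U \right)} = 60 + 12 y$ ($j{\left(y,U \right)} = 3 \left(5 + y\right) 4 = 3 \left(20 + 4 y\right) = 60 + 12 y$)
$J + j{\left(X,B{\left(o{\left(-2,-5 \right)} \right)} \right)} = - \frac{1}{33} + \left(60 + 12 \cdot \frac{11}{6}\right) = - \frac{1}{33} + \left(60 + 22\right) = - \frac{1}{33} + 82 = \frac{2705}{33}$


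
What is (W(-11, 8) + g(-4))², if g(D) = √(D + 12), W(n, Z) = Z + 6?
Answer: 204 + 56*√2 ≈ 283.20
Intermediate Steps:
W(n, Z) = 6 + Z
g(D) = √(12 + D)
(W(-11, 8) + g(-4))² = ((6 + 8) + √(12 - 4))² = (14 + √8)² = (14 + 2*√2)²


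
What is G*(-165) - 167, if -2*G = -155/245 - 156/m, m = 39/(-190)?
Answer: 6123119/98 ≈ 62481.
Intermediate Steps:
m = -39/190 (m = 39*(-1/190) = -39/190 ≈ -0.20526)
G = -37209/98 (G = -(-155/245 - 156/(-39/190))/2 = -(-155*1/245 - 156*(-190/39))/2 = -(-31/49 + 760)/2 = -½*37209/49 = -37209/98 ≈ -379.68)
G*(-165) - 167 = -37209/98*(-165) - 167 = 6139485/98 - 167 = 6123119/98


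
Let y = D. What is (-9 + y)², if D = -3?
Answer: 144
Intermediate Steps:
y = -3
(-9 + y)² = (-9 - 3)² = (-12)² = 144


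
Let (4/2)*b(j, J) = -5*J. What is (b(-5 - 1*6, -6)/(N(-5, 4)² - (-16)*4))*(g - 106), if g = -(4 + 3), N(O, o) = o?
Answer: -339/16 ≈ -21.188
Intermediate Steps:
g = -7 (g = -1*7 = -7)
b(j, J) = -5*J/2 (b(j, J) = (-5*J)/2 = -5*J/2)
(b(-5 - 1*6, -6)/(N(-5, 4)² - (-16)*4))*(g - 106) = ((-5/2*(-6))/(4² - (-16)*4))*(-7 - 106) = (15/(16 - 1*(-64)))*(-113) = (15/(16 + 64))*(-113) = (15/80)*(-113) = (15*(1/80))*(-113) = (3/16)*(-113) = -339/16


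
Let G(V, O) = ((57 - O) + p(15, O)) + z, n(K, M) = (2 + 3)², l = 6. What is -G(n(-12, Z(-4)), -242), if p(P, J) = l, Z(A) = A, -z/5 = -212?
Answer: -1365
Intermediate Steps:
z = 1060 (z = -5*(-212) = 1060)
n(K, M) = 25 (n(K, M) = 5² = 25)
p(P, J) = 6
G(V, O) = 1123 - O (G(V, O) = ((57 - O) + 6) + 1060 = (63 - O) + 1060 = 1123 - O)
-G(n(-12, Z(-4)), -242) = -(1123 - 1*(-242)) = -(1123 + 242) = -1*1365 = -1365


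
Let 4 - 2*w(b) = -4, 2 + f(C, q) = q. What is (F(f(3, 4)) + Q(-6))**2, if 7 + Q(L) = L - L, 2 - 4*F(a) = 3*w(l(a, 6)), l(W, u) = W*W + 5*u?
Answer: 361/4 ≈ 90.250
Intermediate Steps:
l(W, u) = W**2 + 5*u
f(C, q) = -2 + q
w(b) = 4 (w(b) = 2 - 1/2*(-4) = 2 + 2 = 4)
F(a) = -5/2 (F(a) = 1/2 - 3*4/4 = 1/2 - 1/4*12 = 1/2 - 3 = -5/2)
Q(L) = -7 (Q(L) = -7 + (L - L) = -7 + 0 = -7)
(F(f(3, 4)) + Q(-6))**2 = (-5/2 - 7)**2 = (-19/2)**2 = 361/4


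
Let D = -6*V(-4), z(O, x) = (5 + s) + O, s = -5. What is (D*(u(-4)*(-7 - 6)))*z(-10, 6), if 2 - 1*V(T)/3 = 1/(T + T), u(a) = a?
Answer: 19890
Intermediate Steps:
z(O, x) = O (z(O, x) = (5 - 5) + O = 0 + O = O)
V(T) = 6 - 3/(2*T) (V(T) = 6 - 3/(T + T) = 6 - 3*1/(2*T) = 6 - 3/(2*T))
D = -153/4 (D = -6*(6 - 3/2/(-4)) = -6*(6 - 3/2*(-1/4)) = -6*(6 + 3/8) = -6*51/8 = -153/4 ≈ -38.250)
(D*(u(-4)*(-7 - 6)))*z(-10, 6) = -(-153)*(-7 - 6)*(-10) = -(-153)*(-13)*(-10) = -153/4*52*(-10) = -1989*(-10) = 19890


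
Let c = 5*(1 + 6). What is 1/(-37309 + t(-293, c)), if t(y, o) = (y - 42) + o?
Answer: -1/37609 ≈ -2.6589e-5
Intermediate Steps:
c = 35 (c = 5*7 = 35)
t(y, o) = -42 + o + y (t(y, o) = (-42 + y) + o = -42 + o + y)
1/(-37309 + t(-293, c)) = 1/(-37309 + (-42 + 35 - 293)) = 1/(-37309 - 300) = 1/(-37609) = -1/37609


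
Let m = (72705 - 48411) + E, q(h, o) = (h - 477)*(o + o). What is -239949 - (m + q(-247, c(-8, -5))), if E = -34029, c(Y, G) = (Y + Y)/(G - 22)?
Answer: -6192610/27 ≈ -2.2936e+5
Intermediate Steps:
c(Y, G) = 2*Y/(-22 + G) (c(Y, G) = (2*Y)/(-22 + G) = 2*Y/(-22 + G))
q(h, o) = 2*o*(-477 + h) (q(h, o) = (-477 + h)*(2*o) = 2*o*(-477 + h))
m = -9735 (m = (72705 - 48411) - 34029 = 24294 - 34029 = -9735)
-239949 - (m + q(-247, c(-8, -5))) = -239949 - (-9735 + 2*(2*(-8)/(-22 - 5))*(-477 - 247)) = -239949 - (-9735 + 2*(2*(-8)/(-27))*(-724)) = -239949 - (-9735 + 2*(2*(-8)*(-1/27))*(-724)) = -239949 - (-9735 + 2*(16/27)*(-724)) = -239949 - (-9735 - 23168/27) = -239949 - 1*(-286013/27) = -239949 + 286013/27 = -6192610/27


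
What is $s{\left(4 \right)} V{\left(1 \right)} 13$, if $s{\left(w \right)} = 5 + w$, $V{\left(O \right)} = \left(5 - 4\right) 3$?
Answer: $351$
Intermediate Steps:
$V{\left(O \right)} = 3$ ($V{\left(O \right)} = 1 \cdot 3 = 3$)
$s{\left(4 \right)} V{\left(1 \right)} 13 = \left(5 + 4\right) 3 \cdot 13 = 9 \cdot 3 \cdot 13 = 27 \cdot 13 = 351$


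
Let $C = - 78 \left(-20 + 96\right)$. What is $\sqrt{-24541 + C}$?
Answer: $i \sqrt{30469} \approx 174.55 i$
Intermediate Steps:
$C = -5928$ ($C = \left(-78\right) 76 = -5928$)
$\sqrt{-24541 + C} = \sqrt{-24541 - 5928} = \sqrt{-30469} = i \sqrt{30469}$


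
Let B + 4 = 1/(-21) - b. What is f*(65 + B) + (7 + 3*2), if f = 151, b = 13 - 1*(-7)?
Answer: 130133/21 ≈ 6196.8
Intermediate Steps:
b = 20 (b = 13 + 7 = 20)
B = -505/21 (B = -4 + (1/(-21) - 1*20) = -4 + (-1/21 - 20) = -4 - 421/21 = -505/21 ≈ -24.048)
f*(65 + B) + (7 + 3*2) = 151*(65 - 505/21) + (7 + 3*2) = 151*(860/21) + (7 + 6) = 129860/21 + 13 = 130133/21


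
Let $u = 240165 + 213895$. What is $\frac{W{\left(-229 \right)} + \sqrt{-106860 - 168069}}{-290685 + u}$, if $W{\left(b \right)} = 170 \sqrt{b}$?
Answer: $\frac{i \left(\sqrt{274929} + 170 \sqrt{229}\right)}{163375} \approx 0.018956 i$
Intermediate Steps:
$u = 454060$
$\frac{W{\left(-229 \right)} + \sqrt{-106860 - 168069}}{-290685 + u} = \frac{170 \sqrt{-229} + \sqrt{-106860 - 168069}}{-290685 + 454060} = \frac{170 i \sqrt{229} + \sqrt{-274929}}{163375} = \left(170 i \sqrt{229} + i \sqrt{274929}\right) \frac{1}{163375} = \left(i \sqrt{274929} + 170 i \sqrt{229}\right) \frac{1}{163375} = \frac{i \sqrt{274929}}{163375} + \frac{34 i \sqrt{229}}{32675}$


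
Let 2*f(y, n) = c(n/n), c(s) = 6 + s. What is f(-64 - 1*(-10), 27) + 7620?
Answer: 15247/2 ≈ 7623.5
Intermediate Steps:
f(y, n) = 7/2 (f(y, n) = (6 + n/n)/2 = (6 + 1)/2 = (1/2)*7 = 7/2)
f(-64 - 1*(-10), 27) + 7620 = 7/2 + 7620 = 15247/2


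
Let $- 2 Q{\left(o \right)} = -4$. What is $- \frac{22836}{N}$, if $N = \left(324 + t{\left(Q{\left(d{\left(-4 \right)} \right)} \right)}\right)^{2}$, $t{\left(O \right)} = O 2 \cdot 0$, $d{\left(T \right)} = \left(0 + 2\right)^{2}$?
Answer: $- \frac{1903}{8748} \approx -0.21754$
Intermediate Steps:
$d{\left(T \right)} = 4$ ($d{\left(T \right)} = 2^{2} = 4$)
$Q{\left(o \right)} = 2$ ($Q{\left(o \right)} = \left(- \frac{1}{2}\right) \left(-4\right) = 2$)
$t{\left(O \right)} = 0$ ($t{\left(O \right)} = 2 O 0 = 0$)
$N = 104976$ ($N = \left(324 + 0\right)^{2} = 324^{2} = 104976$)
$- \frac{22836}{N} = - \frac{22836}{104976} = \left(-22836\right) \frac{1}{104976} = - \frac{1903}{8748}$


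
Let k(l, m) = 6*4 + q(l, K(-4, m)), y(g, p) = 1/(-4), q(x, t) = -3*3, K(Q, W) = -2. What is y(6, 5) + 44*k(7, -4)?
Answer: 2639/4 ≈ 659.75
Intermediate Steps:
q(x, t) = -9
y(g, p) = -¼
k(l, m) = 15 (k(l, m) = 6*4 - 9 = 24 - 9 = 15)
y(6, 5) + 44*k(7, -4) = -¼ + 44*15 = -¼ + 660 = 2639/4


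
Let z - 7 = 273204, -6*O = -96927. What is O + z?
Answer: 578731/2 ≈ 2.8937e+5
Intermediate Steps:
O = 32309/2 (O = -1/6*(-96927) = 32309/2 ≈ 16155.)
z = 273211 (z = 7 + 273204 = 273211)
O + z = 32309/2 + 273211 = 578731/2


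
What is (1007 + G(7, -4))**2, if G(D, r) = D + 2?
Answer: 1032256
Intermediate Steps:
G(D, r) = 2 + D
(1007 + G(7, -4))**2 = (1007 + (2 + 7))**2 = (1007 + 9)**2 = 1016**2 = 1032256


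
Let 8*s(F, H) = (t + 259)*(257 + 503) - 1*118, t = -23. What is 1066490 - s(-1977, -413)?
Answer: 4176339/4 ≈ 1.0441e+6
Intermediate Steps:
s(F, H) = 89621/4 (s(F, H) = ((-23 + 259)*(257 + 503) - 1*118)/8 = (236*760 - 118)/8 = (179360 - 118)/8 = (1/8)*179242 = 89621/4)
1066490 - s(-1977, -413) = 1066490 - 1*89621/4 = 1066490 - 89621/4 = 4176339/4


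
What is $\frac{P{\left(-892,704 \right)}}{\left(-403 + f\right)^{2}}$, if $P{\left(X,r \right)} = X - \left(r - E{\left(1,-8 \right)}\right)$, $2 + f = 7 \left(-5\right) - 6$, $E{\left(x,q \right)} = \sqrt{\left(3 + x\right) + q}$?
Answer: $- \frac{399}{49729} + \frac{i}{99458} \approx -0.0080235 + 1.0055 \cdot 10^{-5} i$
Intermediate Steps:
$E{\left(x,q \right)} = \sqrt{3 + q + x}$
$f = -43$ ($f = -2 + \left(7 \left(-5\right) - 6\right) = -2 - 41 = -43$)
$P{\left(X,r \right)} = X - r + 2 i$ ($P{\left(X,r \right)} = X - \left(r - \sqrt{3 - 8 + 1}\right) = X - \left(r - 2 i\right) = X - r + 2 i$)
$\frac{P{\left(-892,704 \right)}}{\left(-403 + f\right)^{2}} = \frac{-892 - 704 + 2 i}{\left(-403 - 43\right)^{2}} = \frac{-892 - 704 + 2 i}{\left(-446\right)^{2}} = \frac{-1596 + 2 i}{198916} = \left(-1596 + 2 i\right) \frac{1}{198916} = - \frac{399}{49729} + \frac{i}{99458}$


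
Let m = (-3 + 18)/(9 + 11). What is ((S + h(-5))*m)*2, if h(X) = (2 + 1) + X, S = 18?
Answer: 24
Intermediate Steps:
h(X) = 3 + X
m = 3/4 (m = 15/20 = 15*(1/20) = 3/4 ≈ 0.75000)
((S + h(-5))*m)*2 = ((18 + (3 - 5))*(3/4))*2 = ((18 - 2)*(3/4))*2 = (16*(3/4))*2 = 12*2 = 24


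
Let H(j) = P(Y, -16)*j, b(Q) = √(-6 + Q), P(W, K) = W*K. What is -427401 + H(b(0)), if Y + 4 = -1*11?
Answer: -427401 + 240*I*√6 ≈ -4.274e+5 + 587.88*I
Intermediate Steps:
Y = -15 (Y = -4 - 1*11 = -4 - 11 = -15)
P(W, K) = K*W
H(j) = 240*j (H(j) = (-16*(-15))*j = 240*j)
-427401 + H(b(0)) = -427401 + 240*√(-6 + 0) = -427401 + 240*√(-6) = -427401 + 240*(I*√6) = -427401 + 240*I*√6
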